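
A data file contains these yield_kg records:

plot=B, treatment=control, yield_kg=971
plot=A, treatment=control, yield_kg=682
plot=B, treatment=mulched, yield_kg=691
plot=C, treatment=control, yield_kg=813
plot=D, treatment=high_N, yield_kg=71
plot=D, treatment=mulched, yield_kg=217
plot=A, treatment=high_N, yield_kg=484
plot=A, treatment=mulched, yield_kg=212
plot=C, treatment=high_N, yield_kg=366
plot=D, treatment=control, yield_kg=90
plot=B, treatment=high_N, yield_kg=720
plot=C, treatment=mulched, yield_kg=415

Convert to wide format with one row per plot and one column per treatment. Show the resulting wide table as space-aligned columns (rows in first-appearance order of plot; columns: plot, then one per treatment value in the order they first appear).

plot  control  mulched  high_N
B     971      691      720   
A     682      212      484   
C     813      415      366   
D     90       217      71    

Columns: plot plus the 3 distinct treatment values (control, mulched, high_N).
For example, row B column control takes yield_kg=971 from the long row (B, control).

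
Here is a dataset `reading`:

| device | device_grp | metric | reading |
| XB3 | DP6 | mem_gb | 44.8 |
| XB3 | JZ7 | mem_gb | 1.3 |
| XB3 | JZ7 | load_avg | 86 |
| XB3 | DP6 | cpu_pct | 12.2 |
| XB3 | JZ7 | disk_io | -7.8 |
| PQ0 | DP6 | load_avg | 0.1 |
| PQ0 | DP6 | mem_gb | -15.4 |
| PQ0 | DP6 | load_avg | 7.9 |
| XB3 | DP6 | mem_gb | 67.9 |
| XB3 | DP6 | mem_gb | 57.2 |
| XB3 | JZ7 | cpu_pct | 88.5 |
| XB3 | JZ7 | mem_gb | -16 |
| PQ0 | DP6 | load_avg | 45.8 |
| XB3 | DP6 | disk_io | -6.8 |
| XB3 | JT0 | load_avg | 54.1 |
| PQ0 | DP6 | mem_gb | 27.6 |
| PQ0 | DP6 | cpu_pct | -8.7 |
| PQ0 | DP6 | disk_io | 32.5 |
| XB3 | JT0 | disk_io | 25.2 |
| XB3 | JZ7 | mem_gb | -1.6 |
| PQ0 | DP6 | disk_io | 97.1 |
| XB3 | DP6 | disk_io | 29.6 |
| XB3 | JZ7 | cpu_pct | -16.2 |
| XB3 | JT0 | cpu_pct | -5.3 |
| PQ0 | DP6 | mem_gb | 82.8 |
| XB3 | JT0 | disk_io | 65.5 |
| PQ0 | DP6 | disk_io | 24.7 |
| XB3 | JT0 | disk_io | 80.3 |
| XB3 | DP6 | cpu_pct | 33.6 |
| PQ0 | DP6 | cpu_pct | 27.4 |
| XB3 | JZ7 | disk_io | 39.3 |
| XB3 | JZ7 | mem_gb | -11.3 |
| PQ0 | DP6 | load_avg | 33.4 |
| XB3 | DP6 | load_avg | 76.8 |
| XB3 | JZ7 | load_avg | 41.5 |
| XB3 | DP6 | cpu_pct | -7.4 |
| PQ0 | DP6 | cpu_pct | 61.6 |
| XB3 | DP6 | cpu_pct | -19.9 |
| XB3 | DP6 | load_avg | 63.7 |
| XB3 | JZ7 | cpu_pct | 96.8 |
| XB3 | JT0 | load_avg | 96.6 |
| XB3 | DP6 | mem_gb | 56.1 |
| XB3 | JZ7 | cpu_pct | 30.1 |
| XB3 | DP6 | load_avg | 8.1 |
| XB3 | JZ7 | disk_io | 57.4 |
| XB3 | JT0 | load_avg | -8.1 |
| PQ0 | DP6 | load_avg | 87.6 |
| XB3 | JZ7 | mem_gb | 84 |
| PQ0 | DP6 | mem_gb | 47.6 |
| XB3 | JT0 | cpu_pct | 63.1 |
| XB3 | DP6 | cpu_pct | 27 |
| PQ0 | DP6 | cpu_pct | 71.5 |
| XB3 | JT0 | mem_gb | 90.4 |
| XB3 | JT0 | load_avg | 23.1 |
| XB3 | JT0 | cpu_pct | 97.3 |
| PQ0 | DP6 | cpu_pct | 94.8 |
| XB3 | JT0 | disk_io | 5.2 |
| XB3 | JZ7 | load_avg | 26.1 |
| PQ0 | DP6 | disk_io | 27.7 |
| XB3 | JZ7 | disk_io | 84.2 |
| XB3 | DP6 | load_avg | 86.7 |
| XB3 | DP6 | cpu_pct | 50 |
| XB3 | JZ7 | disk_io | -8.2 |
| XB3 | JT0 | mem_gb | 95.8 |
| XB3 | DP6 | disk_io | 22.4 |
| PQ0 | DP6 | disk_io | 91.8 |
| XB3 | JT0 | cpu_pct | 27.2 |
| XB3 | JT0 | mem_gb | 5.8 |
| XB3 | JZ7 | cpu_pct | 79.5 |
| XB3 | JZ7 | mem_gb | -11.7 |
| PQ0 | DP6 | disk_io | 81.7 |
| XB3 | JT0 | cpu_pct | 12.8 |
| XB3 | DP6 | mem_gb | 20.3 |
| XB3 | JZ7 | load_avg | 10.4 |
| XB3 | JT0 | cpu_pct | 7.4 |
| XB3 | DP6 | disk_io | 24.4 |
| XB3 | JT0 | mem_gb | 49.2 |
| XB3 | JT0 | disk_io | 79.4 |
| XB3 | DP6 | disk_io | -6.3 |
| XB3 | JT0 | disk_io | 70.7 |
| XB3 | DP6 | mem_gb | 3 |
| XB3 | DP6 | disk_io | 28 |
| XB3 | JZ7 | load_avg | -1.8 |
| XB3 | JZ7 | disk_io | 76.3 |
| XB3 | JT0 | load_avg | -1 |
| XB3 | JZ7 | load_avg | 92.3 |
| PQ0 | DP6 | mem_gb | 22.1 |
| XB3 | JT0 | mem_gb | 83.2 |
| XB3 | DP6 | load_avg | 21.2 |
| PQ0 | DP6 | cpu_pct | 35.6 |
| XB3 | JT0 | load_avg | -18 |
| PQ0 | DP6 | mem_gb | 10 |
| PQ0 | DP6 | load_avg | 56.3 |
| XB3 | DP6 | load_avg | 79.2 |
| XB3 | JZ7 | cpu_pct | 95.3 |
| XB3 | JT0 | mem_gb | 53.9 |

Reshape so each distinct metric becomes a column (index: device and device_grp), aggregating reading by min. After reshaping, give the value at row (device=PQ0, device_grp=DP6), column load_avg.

0.1

Rows with device=PQ0, device_grp=DP6 and metric=load_avg: reading values are 0.1, 7.9, 45.8, 33.4, 87.6, 56.3.
min(0.1, 7.9, 45.8, 33.4, 87.6, 56.3) = 0.1.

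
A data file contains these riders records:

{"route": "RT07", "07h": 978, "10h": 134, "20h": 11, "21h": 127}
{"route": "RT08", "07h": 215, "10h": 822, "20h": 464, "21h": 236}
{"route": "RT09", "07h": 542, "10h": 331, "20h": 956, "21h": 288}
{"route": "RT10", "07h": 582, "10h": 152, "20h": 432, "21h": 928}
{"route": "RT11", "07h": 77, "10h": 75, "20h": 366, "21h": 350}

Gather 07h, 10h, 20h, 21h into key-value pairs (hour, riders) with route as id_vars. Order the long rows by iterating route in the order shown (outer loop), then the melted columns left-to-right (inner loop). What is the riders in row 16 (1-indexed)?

928

20 rows total (5 × 4). Row 16: index ⌊(16-1)/4⌋ = 3 into route → RT10; (16-1) mod 4 = 3 into the melted columns → 21h.
So row 16 is (RT10, 21h, 928); riders = 928.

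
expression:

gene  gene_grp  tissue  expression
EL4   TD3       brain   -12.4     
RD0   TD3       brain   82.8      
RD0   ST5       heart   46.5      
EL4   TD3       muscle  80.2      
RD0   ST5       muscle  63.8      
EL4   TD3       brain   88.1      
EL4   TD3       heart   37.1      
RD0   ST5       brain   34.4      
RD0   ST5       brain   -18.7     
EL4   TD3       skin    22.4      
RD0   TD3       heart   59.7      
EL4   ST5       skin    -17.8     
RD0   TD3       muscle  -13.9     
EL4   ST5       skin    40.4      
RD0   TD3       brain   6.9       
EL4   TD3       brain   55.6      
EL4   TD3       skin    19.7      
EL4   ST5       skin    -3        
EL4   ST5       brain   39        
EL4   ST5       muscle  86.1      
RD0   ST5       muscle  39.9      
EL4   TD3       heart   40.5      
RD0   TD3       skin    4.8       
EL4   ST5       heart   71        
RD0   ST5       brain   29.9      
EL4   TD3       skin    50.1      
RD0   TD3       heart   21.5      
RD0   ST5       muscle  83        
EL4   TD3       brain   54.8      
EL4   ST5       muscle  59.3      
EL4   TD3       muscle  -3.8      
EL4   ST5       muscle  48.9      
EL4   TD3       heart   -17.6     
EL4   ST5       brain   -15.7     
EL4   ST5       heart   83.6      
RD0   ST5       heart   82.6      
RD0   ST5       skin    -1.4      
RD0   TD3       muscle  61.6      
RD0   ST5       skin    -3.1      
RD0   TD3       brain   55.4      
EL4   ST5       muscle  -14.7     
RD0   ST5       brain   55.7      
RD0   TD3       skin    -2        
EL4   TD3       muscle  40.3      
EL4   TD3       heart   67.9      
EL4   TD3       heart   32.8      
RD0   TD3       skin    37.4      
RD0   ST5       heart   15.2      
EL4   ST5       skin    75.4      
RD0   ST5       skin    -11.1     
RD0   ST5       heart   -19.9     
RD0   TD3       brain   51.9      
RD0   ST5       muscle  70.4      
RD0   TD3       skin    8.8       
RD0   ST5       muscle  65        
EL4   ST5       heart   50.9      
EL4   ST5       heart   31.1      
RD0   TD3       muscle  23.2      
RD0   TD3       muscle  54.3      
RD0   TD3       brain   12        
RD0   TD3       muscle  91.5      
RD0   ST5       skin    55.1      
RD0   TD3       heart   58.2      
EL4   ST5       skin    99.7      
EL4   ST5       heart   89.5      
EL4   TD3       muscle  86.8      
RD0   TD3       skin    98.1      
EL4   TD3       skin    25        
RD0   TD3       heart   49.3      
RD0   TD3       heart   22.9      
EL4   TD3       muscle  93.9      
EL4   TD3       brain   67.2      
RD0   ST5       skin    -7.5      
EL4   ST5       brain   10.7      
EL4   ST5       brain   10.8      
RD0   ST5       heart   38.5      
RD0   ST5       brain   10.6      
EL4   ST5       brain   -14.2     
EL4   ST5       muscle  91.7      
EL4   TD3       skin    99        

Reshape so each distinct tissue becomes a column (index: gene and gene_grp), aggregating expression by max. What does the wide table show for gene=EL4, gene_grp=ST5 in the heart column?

89.5

Rows with gene=EL4, gene_grp=ST5 and tissue=heart: expression values are 71, 83.6, 50.9, 31.1, 89.5.
max(71, 83.6, 50.9, 31.1, 89.5) = 89.5.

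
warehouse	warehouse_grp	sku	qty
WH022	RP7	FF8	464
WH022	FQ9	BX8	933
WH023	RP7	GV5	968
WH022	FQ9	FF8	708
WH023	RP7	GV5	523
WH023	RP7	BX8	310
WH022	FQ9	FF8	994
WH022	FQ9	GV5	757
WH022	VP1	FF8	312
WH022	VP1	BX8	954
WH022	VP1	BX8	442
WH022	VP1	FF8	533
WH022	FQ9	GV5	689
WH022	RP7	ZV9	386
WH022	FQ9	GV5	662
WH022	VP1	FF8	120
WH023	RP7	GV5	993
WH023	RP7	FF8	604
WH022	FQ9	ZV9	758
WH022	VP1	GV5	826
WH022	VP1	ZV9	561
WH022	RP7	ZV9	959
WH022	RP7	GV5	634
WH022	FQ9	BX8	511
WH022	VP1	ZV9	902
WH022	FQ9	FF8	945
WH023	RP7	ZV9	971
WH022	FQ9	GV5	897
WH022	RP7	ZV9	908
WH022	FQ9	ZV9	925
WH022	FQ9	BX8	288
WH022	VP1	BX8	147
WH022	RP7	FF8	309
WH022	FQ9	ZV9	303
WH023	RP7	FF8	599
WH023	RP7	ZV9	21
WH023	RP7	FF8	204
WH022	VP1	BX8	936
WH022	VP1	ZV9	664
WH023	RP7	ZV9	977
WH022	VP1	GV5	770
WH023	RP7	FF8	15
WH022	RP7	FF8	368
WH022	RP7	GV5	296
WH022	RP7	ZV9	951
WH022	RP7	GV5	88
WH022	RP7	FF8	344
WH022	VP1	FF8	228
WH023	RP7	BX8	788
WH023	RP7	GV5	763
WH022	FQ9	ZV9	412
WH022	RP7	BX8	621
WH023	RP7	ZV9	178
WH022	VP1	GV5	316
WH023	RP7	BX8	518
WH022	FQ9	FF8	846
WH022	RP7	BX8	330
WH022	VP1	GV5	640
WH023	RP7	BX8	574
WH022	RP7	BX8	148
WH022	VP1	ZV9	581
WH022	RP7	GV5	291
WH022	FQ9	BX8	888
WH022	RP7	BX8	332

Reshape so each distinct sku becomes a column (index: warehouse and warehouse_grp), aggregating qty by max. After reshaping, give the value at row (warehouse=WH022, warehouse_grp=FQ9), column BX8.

Rows with warehouse=WH022, warehouse_grp=FQ9 and sku=BX8: qty values are 933, 511, 288, 888.
max(933, 511, 288, 888) = 933.

933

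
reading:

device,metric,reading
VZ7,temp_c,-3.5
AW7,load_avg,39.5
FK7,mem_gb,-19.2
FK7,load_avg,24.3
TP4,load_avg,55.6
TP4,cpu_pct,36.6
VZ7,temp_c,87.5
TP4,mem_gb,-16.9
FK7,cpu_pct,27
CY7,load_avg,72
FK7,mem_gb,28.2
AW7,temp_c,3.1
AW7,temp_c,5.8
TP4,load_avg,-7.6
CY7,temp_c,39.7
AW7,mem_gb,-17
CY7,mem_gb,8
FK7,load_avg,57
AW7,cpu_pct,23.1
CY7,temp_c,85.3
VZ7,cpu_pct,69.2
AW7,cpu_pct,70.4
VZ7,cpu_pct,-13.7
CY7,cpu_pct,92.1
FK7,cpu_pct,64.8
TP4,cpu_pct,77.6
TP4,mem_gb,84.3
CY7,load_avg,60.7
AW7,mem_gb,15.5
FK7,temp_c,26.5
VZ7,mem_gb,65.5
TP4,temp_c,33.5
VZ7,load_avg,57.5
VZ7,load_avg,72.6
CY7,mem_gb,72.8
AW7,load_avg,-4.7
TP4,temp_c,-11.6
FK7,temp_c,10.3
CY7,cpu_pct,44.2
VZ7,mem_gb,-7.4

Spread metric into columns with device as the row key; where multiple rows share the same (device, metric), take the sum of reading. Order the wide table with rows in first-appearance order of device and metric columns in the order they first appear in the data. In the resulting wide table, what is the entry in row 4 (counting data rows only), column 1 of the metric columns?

With rows in first-appearance order of device, row 4 is device=TP4. metric columns in first-appearance order: temp_c, load_avg, mem_gb, cpu_pct; column 1 is temp_c.
Long rows with device=TP4, metric=temp_c: 33.5 + -11.6 = 21.9.

21.9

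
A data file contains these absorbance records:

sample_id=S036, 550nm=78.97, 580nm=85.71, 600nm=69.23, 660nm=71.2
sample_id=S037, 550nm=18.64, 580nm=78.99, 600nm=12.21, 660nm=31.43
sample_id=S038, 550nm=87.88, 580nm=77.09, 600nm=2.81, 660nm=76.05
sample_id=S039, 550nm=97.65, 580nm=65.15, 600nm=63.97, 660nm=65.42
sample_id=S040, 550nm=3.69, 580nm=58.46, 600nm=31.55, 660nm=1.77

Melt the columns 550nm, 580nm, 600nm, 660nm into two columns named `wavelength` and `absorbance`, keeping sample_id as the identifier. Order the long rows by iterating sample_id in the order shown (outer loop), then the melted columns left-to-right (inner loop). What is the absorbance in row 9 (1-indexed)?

87.88

20 rows total (5 × 4). Row 9: index ⌊(9-1)/4⌋ = 2 into sample_id → S038; (9-1) mod 4 = 0 into the melted columns → 550nm.
So row 9 is (S038, 550nm, 87.88); absorbance = 87.88.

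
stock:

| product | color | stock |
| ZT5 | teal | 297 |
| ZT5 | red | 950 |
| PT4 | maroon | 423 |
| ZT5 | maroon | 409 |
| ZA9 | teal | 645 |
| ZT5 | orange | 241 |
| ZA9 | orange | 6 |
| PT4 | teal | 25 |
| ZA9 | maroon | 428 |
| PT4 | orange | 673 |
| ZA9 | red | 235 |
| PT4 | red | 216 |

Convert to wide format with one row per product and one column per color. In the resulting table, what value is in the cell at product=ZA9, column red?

235

Wide layout: rows indexed by product, columns are the 4 distinct color values (teal, red, maroon, orange).
Cell (product=ZA9, color=red) draws from the long row where product=ZA9 and color=red, which has stock=235.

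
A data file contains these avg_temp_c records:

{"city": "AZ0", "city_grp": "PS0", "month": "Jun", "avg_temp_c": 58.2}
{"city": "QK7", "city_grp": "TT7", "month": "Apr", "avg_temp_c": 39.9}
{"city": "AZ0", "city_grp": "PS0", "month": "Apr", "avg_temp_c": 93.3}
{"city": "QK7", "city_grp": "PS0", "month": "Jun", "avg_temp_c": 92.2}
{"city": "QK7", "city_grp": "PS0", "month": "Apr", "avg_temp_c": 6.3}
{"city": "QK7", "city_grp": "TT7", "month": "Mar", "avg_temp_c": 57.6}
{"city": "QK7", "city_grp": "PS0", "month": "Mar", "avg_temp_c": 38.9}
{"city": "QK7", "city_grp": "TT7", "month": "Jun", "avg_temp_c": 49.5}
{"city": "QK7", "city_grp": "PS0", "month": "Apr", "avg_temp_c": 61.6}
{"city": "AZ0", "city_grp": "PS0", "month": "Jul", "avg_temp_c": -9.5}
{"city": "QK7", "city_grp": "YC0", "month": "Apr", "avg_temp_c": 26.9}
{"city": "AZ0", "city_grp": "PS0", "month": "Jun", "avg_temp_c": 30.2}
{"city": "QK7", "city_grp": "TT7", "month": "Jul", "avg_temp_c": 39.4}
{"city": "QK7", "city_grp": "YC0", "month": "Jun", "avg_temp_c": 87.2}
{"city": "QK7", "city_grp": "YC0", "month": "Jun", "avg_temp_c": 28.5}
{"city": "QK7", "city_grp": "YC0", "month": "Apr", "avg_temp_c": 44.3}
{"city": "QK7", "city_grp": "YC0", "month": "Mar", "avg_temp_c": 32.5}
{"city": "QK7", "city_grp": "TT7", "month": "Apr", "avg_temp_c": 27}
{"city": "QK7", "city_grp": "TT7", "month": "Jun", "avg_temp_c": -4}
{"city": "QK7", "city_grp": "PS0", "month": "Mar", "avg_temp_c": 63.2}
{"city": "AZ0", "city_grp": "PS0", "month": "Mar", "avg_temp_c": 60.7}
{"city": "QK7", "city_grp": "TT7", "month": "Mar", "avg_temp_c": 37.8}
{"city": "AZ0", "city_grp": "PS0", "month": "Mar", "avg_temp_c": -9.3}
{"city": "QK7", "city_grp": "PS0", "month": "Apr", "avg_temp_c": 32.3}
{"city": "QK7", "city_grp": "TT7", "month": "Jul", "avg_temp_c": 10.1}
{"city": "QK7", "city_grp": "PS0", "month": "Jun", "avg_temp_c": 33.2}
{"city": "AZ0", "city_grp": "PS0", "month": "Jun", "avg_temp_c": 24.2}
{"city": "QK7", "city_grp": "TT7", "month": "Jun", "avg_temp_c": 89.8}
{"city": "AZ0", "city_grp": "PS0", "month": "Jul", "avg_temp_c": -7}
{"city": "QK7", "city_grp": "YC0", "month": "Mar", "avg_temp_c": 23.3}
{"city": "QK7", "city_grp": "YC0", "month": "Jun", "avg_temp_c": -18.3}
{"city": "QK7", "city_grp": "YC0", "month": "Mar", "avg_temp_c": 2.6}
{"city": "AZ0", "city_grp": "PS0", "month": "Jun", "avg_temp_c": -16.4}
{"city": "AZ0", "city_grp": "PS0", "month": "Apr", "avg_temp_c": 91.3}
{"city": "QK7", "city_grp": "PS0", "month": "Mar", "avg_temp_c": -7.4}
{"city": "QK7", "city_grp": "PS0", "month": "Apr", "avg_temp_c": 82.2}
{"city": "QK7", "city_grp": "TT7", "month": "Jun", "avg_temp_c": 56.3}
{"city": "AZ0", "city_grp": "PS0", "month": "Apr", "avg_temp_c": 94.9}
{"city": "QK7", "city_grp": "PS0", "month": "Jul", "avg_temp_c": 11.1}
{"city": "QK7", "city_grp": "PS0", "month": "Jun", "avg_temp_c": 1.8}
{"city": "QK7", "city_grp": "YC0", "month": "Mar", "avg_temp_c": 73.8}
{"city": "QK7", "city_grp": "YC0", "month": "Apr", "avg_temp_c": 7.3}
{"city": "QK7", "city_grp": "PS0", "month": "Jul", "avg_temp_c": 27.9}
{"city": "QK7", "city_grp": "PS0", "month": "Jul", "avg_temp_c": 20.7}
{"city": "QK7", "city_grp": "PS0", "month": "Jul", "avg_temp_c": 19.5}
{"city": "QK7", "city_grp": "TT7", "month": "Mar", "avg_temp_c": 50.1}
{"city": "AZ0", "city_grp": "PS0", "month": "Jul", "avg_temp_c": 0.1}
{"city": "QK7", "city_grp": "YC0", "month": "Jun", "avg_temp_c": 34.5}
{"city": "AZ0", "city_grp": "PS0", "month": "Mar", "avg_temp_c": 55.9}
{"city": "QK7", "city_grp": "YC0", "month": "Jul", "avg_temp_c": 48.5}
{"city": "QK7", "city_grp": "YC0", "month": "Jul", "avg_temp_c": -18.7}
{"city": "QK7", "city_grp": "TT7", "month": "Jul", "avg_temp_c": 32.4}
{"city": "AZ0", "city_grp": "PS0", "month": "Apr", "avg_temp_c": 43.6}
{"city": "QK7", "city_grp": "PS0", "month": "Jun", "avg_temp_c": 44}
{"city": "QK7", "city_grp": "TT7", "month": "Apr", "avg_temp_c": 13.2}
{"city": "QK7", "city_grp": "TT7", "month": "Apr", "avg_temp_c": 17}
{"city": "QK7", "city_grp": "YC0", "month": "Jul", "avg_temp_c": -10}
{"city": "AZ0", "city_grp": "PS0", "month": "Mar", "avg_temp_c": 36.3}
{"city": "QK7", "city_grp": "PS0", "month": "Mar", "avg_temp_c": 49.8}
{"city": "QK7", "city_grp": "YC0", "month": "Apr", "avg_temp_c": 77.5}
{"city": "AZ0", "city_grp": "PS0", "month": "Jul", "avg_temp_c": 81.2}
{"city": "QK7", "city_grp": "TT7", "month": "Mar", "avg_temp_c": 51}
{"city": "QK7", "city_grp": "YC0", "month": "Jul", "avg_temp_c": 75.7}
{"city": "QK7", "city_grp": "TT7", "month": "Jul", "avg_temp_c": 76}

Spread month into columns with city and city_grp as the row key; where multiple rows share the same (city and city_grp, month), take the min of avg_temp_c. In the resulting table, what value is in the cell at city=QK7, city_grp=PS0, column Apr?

Rows with city=QK7, city_grp=PS0 and month=Apr: avg_temp_c values are 6.3, 61.6, 32.3, 82.2.
min(6.3, 61.6, 32.3, 82.2) = 6.3.

6.3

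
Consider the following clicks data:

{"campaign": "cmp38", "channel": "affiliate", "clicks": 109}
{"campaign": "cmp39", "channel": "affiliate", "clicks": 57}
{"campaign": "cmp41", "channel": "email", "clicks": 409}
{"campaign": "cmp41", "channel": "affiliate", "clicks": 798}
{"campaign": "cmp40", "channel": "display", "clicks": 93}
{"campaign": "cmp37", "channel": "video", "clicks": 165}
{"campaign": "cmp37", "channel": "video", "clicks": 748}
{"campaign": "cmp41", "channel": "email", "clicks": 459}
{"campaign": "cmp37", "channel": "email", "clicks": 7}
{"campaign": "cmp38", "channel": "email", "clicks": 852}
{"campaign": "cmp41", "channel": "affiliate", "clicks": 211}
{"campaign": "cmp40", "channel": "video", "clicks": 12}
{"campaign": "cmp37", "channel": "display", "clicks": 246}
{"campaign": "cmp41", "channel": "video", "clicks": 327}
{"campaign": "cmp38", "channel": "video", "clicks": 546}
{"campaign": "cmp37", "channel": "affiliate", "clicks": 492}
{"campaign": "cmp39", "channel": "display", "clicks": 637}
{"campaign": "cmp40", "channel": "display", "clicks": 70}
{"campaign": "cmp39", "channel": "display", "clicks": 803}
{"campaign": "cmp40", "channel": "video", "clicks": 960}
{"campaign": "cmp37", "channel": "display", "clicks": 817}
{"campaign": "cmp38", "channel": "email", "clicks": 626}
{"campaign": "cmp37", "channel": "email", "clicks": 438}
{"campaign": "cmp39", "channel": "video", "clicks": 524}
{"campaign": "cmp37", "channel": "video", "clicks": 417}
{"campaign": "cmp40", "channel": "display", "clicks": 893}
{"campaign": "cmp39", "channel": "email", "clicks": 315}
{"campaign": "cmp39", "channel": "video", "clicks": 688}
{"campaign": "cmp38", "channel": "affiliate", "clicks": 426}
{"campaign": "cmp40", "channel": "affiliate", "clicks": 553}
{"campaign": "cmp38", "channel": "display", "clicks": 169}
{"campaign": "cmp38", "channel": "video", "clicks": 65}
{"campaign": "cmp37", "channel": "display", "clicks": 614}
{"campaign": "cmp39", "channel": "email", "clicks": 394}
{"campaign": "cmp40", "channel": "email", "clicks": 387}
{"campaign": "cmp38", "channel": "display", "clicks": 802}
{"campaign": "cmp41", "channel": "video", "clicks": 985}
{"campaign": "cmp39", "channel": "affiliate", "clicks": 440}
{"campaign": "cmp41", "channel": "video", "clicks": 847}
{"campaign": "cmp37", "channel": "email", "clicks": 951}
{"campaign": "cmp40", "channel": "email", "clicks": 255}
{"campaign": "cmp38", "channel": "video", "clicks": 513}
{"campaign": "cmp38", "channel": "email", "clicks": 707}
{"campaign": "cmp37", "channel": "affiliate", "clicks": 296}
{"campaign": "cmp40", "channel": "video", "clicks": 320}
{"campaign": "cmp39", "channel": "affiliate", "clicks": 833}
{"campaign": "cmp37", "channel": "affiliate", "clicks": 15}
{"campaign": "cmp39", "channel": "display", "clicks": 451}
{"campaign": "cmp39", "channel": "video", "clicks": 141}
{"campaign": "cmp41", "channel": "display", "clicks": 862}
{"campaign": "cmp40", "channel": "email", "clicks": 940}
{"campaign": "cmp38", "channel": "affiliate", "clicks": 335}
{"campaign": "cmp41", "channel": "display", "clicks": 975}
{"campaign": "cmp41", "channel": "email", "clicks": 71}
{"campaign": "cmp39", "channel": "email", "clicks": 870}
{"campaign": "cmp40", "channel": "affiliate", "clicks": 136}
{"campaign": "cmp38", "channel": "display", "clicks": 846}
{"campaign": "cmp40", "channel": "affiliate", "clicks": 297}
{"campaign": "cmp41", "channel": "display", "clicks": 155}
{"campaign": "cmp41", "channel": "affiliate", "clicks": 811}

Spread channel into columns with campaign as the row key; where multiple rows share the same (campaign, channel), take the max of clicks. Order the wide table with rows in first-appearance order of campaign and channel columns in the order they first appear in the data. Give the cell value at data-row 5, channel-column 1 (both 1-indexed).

492

With rows in first-appearance order of campaign, row 5 is campaign=cmp37. channel columns in first-appearance order: affiliate, email, display, video; column 1 is affiliate.
Long rows with campaign=cmp37, channel=affiliate: max(492, 296, 15) = 492.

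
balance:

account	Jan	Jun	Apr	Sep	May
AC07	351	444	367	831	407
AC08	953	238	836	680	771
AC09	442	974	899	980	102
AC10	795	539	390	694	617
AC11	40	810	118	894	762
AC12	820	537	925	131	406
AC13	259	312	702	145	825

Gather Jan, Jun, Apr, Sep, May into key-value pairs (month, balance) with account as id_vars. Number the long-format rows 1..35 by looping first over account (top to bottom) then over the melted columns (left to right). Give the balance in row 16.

795

35 rows total (7 × 5). Row 16: index ⌊(16-1)/5⌋ = 3 into account → AC10; (16-1) mod 5 = 0 into the melted columns → Jan.
So row 16 is (AC10, Jan, 795); balance = 795.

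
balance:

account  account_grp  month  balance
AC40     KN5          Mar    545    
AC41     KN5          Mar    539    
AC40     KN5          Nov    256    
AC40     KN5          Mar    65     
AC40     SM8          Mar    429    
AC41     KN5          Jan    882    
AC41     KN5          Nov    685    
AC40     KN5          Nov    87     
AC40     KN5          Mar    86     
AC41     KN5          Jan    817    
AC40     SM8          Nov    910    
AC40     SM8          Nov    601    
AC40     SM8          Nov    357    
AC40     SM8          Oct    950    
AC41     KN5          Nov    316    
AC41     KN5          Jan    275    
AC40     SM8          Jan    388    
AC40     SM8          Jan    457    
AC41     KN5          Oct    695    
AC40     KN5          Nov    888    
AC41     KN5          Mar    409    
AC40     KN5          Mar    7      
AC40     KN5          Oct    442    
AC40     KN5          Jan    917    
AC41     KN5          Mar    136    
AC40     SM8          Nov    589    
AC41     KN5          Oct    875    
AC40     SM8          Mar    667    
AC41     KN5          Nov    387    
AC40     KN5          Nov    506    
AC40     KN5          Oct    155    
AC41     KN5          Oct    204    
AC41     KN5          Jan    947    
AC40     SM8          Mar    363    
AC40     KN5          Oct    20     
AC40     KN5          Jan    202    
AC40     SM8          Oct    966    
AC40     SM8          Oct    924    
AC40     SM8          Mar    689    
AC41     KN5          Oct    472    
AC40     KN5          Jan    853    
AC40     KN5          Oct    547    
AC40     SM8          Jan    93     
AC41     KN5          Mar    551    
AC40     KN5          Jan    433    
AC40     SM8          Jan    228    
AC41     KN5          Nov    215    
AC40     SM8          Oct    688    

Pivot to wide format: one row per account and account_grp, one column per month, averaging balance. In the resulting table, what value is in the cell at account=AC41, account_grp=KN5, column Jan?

Rows with account=AC41, account_grp=KN5 and month=Jan: balance values are 882, 817, 275, 947.
(882 + 817 + 275 + 947) / 4 = 730.25.

730.25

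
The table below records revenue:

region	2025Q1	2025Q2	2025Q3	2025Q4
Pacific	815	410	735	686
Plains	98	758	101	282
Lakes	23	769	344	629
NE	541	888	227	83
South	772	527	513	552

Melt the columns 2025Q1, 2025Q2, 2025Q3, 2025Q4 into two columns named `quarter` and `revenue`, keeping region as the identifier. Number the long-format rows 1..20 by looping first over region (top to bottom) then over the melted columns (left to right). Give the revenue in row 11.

20 rows total (5 × 4). Row 11: index ⌊(11-1)/4⌋ = 2 into region → Lakes; (11-1) mod 4 = 2 into the melted columns → 2025Q3.
So row 11 is (Lakes, 2025Q3, 344); revenue = 344.

344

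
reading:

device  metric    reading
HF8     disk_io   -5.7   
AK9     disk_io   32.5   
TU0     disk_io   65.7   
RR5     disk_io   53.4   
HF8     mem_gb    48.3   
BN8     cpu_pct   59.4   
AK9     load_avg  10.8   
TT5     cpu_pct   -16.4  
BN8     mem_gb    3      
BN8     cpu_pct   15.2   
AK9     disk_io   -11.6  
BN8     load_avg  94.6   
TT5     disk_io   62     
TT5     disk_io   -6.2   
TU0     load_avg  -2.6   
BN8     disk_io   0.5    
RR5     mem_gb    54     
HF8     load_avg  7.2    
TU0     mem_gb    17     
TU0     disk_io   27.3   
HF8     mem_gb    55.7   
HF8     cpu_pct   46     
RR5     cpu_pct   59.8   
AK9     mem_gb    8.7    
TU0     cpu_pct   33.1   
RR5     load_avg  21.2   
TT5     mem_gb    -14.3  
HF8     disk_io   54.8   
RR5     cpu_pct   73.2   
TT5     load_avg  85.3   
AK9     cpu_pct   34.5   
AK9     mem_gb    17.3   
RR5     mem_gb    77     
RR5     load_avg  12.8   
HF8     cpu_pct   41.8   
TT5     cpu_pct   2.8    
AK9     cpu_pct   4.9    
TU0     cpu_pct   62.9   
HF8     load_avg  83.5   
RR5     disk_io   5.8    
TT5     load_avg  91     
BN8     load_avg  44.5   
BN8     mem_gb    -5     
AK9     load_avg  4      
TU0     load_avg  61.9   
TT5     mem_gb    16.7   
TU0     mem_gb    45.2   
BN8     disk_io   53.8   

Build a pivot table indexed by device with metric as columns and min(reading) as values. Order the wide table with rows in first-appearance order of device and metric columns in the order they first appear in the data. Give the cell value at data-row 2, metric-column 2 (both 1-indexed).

8.7

With rows in first-appearance order of device, row 2 is device=AK9. metric columns in first-appearance order: disk_io, mem_gb, cpu_pct, load_avg; column 2 is mem_gb.
Long rows with device=AK9, metric=mem_gb: min(8.7, 17.3) = 8.7.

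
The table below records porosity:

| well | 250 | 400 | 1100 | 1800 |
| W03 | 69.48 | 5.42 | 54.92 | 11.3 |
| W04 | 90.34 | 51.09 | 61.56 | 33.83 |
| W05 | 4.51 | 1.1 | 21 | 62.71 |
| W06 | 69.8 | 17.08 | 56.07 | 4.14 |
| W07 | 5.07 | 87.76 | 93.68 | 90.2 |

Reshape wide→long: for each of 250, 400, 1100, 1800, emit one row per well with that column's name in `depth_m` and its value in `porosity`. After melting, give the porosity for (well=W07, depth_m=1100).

93.68

Unpivoting turns each (well, wide-column) pair into one long row.
The wide cell at row W07, column 1100 holds 93.68, so the long row (W07, 1100) has porosity=93.68.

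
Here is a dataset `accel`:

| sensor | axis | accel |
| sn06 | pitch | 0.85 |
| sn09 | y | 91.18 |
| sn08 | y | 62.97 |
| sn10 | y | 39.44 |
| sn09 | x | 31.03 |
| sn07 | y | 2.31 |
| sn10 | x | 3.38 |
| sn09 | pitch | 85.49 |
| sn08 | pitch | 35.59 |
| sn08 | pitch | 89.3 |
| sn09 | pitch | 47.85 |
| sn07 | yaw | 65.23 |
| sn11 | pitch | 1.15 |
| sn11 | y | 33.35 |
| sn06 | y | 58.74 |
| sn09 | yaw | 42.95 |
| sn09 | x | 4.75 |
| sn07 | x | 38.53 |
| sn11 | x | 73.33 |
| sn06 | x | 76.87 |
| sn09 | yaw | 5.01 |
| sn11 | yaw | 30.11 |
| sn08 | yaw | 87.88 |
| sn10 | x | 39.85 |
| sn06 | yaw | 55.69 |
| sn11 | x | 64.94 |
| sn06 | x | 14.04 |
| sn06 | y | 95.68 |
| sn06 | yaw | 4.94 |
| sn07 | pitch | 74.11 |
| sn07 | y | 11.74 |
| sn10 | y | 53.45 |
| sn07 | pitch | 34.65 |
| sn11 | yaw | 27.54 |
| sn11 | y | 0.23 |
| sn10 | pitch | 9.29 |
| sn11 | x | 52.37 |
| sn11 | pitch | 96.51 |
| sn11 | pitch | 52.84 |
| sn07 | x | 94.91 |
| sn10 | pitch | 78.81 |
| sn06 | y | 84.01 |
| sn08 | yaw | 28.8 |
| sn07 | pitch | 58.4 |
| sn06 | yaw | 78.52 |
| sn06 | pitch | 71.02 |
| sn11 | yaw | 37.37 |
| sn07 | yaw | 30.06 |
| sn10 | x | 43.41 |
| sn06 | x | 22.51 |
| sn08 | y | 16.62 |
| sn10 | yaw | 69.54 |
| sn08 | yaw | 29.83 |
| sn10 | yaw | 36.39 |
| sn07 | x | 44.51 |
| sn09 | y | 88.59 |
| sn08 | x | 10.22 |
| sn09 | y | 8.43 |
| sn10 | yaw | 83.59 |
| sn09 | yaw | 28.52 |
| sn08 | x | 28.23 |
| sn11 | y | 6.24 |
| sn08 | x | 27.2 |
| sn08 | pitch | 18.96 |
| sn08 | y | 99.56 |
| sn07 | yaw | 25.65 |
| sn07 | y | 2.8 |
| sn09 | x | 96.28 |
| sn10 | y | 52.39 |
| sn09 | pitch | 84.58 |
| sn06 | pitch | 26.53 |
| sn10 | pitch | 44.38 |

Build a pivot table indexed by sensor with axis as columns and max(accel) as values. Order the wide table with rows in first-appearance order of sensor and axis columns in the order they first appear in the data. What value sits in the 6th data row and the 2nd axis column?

33.35

With rows in first-appearance order of sensor, row 6 is sensor=sn11. axis columns in first-appearance order: pitch, y, x, yaw; column 2 is y.
Long rows with sensor=sn11, axis=y: max(33.35, 0.23, 6.24) = 33.35.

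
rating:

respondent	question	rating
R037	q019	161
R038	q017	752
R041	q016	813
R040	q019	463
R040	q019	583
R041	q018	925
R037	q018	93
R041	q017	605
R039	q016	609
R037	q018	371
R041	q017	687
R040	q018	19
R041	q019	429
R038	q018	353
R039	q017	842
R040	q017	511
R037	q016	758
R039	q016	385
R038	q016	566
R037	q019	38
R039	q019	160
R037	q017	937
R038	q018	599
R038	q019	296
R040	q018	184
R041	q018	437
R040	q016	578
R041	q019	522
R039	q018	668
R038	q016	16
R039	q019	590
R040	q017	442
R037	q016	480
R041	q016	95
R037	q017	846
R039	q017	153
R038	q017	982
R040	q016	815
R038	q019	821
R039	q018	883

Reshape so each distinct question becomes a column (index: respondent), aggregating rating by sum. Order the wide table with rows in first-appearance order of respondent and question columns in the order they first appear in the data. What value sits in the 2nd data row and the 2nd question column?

With rows in first-appearance order of respondent, row 2 is respondent=R038. question columns in first-appearance order: q019, q017, q016, q018; column 2 is q017.
Long rows with respondent=R038, question=q017: 752 + 982 = 1734.

1734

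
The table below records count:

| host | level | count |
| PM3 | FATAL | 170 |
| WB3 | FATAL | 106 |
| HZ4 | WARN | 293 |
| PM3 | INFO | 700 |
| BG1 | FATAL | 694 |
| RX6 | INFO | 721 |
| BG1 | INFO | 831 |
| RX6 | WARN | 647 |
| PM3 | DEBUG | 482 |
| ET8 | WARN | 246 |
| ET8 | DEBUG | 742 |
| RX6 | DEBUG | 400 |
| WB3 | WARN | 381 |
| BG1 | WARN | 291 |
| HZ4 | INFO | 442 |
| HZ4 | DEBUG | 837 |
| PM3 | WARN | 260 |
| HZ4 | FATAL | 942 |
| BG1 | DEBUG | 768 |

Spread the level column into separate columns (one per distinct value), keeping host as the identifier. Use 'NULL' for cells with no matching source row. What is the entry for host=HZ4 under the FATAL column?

The long row with host=HZ4, level=FATAL has count=942.

942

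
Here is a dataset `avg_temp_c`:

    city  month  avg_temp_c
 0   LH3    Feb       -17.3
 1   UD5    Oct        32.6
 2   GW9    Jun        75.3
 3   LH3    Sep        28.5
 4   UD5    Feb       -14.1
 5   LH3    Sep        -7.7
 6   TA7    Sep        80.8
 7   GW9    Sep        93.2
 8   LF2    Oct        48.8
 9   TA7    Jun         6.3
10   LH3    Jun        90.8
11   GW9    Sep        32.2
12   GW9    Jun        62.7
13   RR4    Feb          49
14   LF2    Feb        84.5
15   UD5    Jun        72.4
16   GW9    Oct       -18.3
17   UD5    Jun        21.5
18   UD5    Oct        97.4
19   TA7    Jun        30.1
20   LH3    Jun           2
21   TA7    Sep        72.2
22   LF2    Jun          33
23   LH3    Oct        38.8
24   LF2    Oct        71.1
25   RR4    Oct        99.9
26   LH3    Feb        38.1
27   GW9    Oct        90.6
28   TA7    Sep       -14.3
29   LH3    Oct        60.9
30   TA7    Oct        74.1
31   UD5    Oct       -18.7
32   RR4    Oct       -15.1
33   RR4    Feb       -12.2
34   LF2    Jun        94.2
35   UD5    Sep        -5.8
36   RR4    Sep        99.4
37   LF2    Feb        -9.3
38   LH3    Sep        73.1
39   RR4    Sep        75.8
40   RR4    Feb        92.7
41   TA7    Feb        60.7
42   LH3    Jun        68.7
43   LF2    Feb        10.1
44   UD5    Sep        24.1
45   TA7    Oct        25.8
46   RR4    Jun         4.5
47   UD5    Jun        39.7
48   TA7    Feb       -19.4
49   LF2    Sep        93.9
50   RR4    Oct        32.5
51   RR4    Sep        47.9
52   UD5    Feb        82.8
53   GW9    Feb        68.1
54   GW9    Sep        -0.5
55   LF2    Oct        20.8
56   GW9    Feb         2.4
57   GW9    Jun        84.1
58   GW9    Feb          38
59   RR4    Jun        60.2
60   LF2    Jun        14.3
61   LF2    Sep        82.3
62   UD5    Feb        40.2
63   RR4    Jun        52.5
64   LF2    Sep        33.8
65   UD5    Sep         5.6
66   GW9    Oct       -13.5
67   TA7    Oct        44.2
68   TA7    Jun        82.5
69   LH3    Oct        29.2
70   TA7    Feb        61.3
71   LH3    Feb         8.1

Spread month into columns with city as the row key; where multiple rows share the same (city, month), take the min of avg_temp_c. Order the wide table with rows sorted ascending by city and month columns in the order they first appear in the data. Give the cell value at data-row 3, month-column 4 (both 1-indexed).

-7.7

With rows sorted ascending by city, row 3 is city=LH3. month columns in first-appearance order: Feb, Oct, Jun, Sep; column 4 is Sep.
Long rows with city=LH3, month=Sep: min(28.5, -7.7, 73.1) = -7.7.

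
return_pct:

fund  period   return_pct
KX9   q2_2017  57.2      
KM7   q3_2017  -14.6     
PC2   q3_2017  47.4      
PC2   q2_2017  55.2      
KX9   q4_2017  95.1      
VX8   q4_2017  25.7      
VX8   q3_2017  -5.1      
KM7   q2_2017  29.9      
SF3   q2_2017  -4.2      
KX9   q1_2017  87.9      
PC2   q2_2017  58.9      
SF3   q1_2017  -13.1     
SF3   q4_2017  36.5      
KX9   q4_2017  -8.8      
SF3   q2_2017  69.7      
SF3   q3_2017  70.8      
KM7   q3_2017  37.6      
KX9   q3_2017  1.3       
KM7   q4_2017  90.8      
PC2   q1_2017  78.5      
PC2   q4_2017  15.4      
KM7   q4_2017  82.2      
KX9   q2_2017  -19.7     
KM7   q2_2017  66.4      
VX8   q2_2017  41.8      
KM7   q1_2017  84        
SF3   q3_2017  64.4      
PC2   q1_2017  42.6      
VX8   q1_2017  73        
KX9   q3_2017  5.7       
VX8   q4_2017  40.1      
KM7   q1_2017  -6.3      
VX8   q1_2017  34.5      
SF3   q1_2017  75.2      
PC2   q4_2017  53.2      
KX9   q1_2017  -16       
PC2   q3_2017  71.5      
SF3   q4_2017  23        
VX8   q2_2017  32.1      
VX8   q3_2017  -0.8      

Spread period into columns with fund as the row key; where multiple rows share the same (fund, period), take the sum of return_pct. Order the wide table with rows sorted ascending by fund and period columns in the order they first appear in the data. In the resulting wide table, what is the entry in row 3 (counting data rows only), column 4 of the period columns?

121.1

With rows sorted ascending by fund, row 3 is fund=PC2. period columns in first-appearance order: q2_2017, q3_2017, q4_2017, q1_2017; column 4 is q1_2017.
Long rows with fund=PC2, period=q1_2017: 78.5 + 42.6 = 121.1.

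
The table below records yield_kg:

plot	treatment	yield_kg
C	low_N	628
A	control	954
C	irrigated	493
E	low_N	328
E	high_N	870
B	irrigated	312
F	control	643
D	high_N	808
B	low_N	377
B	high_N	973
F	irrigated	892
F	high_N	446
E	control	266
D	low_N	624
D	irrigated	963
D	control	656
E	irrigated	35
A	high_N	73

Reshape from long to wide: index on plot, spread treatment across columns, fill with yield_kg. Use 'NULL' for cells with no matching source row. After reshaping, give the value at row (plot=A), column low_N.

NULL

No long-format row has plot=A and treatment=low_N, so the cell is NULL.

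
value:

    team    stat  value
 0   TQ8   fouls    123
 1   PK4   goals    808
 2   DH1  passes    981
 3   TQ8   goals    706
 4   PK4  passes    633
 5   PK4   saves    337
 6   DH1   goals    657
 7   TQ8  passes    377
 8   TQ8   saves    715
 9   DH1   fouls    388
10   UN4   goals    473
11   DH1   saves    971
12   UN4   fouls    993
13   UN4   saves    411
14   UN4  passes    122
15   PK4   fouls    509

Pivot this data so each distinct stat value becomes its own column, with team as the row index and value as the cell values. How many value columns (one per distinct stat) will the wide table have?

4 distinct stat values: passes, fouls, goals, saves.

4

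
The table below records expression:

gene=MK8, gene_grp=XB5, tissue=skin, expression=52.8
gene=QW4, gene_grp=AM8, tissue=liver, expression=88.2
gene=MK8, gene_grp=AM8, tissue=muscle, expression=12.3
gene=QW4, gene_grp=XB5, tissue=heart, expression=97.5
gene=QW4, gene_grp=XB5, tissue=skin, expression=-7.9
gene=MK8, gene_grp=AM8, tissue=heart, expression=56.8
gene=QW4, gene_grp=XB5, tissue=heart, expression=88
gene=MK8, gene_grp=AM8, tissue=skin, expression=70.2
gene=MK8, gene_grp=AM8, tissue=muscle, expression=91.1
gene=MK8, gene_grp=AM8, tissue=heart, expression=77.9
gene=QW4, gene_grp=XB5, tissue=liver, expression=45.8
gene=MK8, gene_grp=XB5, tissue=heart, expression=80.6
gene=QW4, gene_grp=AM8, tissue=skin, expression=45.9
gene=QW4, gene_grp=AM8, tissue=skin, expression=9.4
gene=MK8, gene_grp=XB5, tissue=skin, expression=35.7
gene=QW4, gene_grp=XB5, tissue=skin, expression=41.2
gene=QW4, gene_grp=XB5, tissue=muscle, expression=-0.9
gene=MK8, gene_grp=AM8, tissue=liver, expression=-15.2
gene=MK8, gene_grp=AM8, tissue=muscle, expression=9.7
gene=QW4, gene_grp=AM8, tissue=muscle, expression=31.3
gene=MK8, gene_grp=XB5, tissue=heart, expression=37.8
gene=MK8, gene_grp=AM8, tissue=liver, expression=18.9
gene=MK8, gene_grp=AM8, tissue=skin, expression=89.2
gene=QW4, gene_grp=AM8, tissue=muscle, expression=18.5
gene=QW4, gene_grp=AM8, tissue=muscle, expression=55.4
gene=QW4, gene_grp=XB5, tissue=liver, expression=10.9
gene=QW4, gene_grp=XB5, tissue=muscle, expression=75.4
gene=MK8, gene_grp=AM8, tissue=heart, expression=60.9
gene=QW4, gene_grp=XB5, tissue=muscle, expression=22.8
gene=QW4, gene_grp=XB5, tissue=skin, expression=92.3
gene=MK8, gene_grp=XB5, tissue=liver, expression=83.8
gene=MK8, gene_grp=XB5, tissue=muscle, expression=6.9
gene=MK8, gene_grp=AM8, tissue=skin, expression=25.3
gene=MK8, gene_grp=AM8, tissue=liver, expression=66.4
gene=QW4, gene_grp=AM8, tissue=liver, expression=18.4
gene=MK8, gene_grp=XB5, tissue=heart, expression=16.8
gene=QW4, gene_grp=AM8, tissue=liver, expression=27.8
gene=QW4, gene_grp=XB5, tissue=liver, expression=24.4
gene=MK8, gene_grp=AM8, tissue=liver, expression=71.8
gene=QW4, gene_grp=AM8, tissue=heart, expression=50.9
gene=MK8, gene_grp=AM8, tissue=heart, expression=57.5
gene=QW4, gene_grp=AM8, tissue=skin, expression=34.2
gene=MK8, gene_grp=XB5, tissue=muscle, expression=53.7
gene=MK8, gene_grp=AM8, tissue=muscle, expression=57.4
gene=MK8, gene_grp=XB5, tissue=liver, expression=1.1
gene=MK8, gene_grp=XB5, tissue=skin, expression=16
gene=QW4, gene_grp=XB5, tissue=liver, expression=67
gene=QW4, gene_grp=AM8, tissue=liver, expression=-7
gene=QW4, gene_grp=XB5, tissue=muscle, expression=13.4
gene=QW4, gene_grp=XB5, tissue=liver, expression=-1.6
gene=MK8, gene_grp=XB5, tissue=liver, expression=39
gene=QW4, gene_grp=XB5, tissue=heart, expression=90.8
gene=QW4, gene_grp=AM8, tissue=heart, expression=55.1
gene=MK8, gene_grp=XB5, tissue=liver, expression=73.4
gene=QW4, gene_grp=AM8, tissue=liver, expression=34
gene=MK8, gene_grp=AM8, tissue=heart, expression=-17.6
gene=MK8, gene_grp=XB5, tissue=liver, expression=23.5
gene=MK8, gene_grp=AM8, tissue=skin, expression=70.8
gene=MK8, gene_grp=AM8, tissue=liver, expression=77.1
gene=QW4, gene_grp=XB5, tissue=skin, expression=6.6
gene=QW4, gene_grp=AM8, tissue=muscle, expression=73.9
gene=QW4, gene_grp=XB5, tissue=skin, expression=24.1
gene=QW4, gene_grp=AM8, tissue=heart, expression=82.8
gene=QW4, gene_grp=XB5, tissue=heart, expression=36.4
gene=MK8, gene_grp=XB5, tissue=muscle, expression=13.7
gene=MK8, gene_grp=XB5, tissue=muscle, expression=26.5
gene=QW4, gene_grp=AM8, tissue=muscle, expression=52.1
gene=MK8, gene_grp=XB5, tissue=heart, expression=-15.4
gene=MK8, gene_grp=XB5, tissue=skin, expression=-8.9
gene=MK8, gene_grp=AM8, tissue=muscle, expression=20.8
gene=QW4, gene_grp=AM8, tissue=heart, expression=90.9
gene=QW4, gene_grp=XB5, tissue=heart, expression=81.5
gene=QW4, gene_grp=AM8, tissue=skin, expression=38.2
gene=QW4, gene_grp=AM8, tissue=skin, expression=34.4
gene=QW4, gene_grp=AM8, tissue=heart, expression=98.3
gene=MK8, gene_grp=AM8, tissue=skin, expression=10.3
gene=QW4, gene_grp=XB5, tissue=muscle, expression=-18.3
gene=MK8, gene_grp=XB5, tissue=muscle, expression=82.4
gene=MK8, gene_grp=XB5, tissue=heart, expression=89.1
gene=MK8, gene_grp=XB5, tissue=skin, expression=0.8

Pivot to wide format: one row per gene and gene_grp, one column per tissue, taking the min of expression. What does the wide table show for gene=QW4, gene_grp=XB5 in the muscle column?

Rows with gene=QW4, gene_grp=XB5 and tissue=muscle: expression values are -0.9, 75.4, 22.8, 13.4, -18.3.
min(-0.9, 75.4, 22.8, 13.4, -18.3) = -18.3.

-18.3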